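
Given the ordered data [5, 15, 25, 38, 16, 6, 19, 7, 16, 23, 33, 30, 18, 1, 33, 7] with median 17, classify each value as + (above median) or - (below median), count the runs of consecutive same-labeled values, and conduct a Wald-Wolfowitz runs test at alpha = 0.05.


Step 1: Compute median = 17; label A = above, B = below.
Labels in order: BBAABBABBAAAABAB  (n_A = 8, n_B = 8)
Step 2: Count runs R = 9.
Step 3: Under H0 (random ordering), E[R] = 2*n_A*n_B/(n_A+n_B) + 1 = 2*8*8/16 + 1 = 9.0000.
        Var[R] = 2*n_A*n_B*(2*n_A*n_B - n_A - n_B) / ((n_A+n_B)^2 * (n_A+n_B-1)) = 14336/3840 = 3.7333.
        SD[R] = 1.9322.
Step 4: R = E[R], so z = 0 with no continuity correction.
Step 5: Two-sided p-value via normal approximation = 2*(1 - Phi(|z|)) = 1.000000.
Step 6: alpha = 0.05. fail to reject H0.

R = 9, z = 0.0000, p = 1.000000, fail to reject H0.


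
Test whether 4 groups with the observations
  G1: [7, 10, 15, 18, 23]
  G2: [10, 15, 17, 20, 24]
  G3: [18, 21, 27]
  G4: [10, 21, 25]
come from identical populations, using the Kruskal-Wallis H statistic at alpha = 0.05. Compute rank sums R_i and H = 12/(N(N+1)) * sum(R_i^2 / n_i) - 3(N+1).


Step 1: Combine all N = 16 observations and assign midranks.
sorted (value, group, rank): (7,G1,1), (10,G1,3), (10,G2,3), (10,G4,3), (15,G1,5.5), (15,G2,5.5), (17,G2,7), (18,G1,8.5), (18,G3,8.5), (20,G2,10), (21,G3,11.5), (21,G4,11.5), (23,G1,13), (24,G2,14), (25,G4,15), (27,G3,16)
Step 2: Sum ranks within each group.
R_1 = 31 (n_1 = 5)
R_2 = 39.5 (n_2 = 5)
R_3 = 36 (n_3 = 3)
R_4 = 29.5 (n_4 = 3)
Step 3: H = 12/(N(N+1)) * sum(R_i^2/n_i) - 3(N+1)
     = 12/(16*17) * (31^2/5 + 39.5^2/5 + 36^2/3 + 29.5^2/3) - 3*17
     = 0.044118 * 1226.33 - 51
     = 3.102941.
Step 4: Ties present; correction factor C = 1 - 42/(16^3 - 16) = 0.989706. Corrected H = 3.102941 / 0.989706 = 3.135215.
Step 5: Under H0, H ~ chi^2(3); p-value = 0.371244.
Step 6: alpha = 0.05. fail to reject H0.

H = 3.1352, df = 3, p = 0.371244, fail to reject H0.


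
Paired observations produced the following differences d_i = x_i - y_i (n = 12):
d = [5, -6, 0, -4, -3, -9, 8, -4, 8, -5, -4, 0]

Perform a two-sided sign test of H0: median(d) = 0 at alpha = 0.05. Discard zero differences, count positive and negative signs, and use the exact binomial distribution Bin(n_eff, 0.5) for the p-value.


Step 1: Discard zero differences. Original n = 12; n_eff = number of nonzero differences = 10.
Nonzero differences (with sign): +5, -6, -4, -3, -9, +8, -4, +8, -5, -4
Step 2: Count signs: positive = 3, negative = 7.
Step 3: Under H0: P(positive) = 0.5, so the number of positives S ~ Bin(10, 0.5).
Step 4: Two-sided exact p-value = sum of Bin(10,0.5) probabilities at or below the observed probability = 0.343750.
Step 5: alpha = 0.05. fail to reject H0.

n_eff = 10, pos = 3, neg = 7, p = 0.343750, fail to reject H0.


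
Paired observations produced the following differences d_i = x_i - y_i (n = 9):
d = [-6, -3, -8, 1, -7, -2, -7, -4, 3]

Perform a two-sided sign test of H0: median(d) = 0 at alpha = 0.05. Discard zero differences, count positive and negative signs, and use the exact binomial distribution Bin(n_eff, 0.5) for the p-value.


Step 1: Discard zero differences. Original n = 9; n_eff = number of nonzero differences = 9.
Nonzero differences (with sign): -6, -3, -8, +1, -7, -2, -7, -4, +3
Step 2: Count signs: positive = 2, negative = 7.
Step 3: Under H0: P(positive) = 0.5, so the number of positives S ~ Bin(9, 0.5).
Step 4: Two-sided exact p-value = sum of Bin(9,0.5) probabilities at or below the observed probability = 0.179688.
Step 5: alpha = 0.05. fail to reject H0.

n_eff = 9, pos = 2, neg = 7, p = 0.179688, fail to reject H0.


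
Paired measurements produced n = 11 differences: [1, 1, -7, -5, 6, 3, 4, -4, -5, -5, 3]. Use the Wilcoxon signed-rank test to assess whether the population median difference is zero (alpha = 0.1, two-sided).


Step 1: Drop any zero differences (none here) and take |d_i|.
|d| = [1, 1, 7, 5, 6, 3, 4, 4, 5, 5, 3]
Step 2: Midrank |d_i| (ties get averaged ranks).
ranks: |1|->1.5, |1|->1.5, |7|->11, |5|->8, |6|->10, |3|->3.5, |4|->5.5, |4|->5.5, |5|->8, |5|->8, |3|->3.5
Step 3: Attach original signs; sum ranks with positive sign and with negative sign.
W+ = 1.5 + 1.5 + 10 + 3.5 + 5.5 + 3.5 = 25.5
W- = 11 + 8 + 5.5 + 8 + 8 = 40.5
(Check: W+ + W- = 66 should equal n(n+1)/2 = 66.)
Step 4: Test statistic W = min(W+, W-) = 25.5.
Step 5: Ties in |d|, so use the tie-corrected normal approximation.
        E[W] = n(n+1)/4 = 11*12/4 = 33.
        Tie groups: |d|=1 (t=2), |d|=3 (t=2), |d|=4 (t=2), |d|=5 (t=3); sum(t^3 - t) = 42.
        Var[W] = n(n+1)(2n+1)/24 - sum(t^3-t)/48 = 3036/24 - 42/48 = 125.625.
        z = (W - E[W]) / sqrt(Var[W]) = (25.5 - 33) / 11.2083 = -0.6691.
        Two-sided p = 2*Phi(z) = 0.503400.
Step 6: alpha = 0.1. fail to reject H0.

W+ = 25.5, W- = 40.5, W = min = 25.5, p = 0.503400, fail to reject H0.


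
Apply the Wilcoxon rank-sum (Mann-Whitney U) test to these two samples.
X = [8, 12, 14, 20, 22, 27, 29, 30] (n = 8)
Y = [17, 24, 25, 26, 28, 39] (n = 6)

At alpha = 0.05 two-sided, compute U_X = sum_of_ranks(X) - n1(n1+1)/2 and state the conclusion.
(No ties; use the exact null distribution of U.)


Step 1: Combine and sort all 14 observations; assign midranks.
sorted (value, group): (8,X), (12,X), (14,X), (17,Y), (20,X), (22,X), (24,Y), (25,Y), (26,Y), (27,X), (28,Y), (29,X), (30,X), (39,Y)
ranks: 8->1, 12->2, 14->3, 17->4, 20->5, 22->6, 24->7, 25->8, 26->9, 27->10, 28->11, 29->12, 30->13, 39->14
Step 2: Rank sum for X: R1 = 1 + 2 + 3 + 5 + 6 + 10 + 12 + 13 = 52.
Step 3: U_X = R1 - n1(n1+1)/2 = 52 - 8*9/2 = 52 - 36 = 16.
       U_Y = n1*n2 - U_X = 48 - 16 = 32.
Step 4: No ties, so the exact null distribution of U (based on enumerating the C(14,8) = 3003 equally likely rank assignments) gives the two-sided p-value.
Step 5: p-value = 0.344988; compare to alpha = 0.05. fail to reject H0.

U_X = 16, p = 0.344988, fail to reject H0 at alpha = 0.05.


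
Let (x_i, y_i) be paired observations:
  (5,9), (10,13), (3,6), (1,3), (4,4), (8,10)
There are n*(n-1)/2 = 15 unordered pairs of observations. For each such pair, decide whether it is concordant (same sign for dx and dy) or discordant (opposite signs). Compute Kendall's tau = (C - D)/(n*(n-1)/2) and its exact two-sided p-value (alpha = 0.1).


Step 1: Enumerate the 15 unordered pairs (i,j) with i<j and classify each by sign(x_j-x_i) * sign(y_j-y_i).
  (1,2):dx=+5,dy=+4->C; (1,3):dx=-2,dy=-3->C; (1,4):dx=-4,dy=-6->C; (1,5):dx=-1,dy=-5->C
  (1,6):dx=+3,dy=+1->C; (2,3):dx=-7,dy=-7->C; (2,4):dx=-9,dy=-10->C; (2,5):dx=-6,dy=-9->C
  (2,6):dx=-2,dy=-3->C; (3,4):dx=-2,dy=-3->C; (3,5):dx=+1,dy=-2->D; (3,6):dx=+5,dy=+4->C
  (4,5):dx=+3,dy=+1->C; (4,6):dx=+7,dy=+7->C; (5,6):dx=+4,dy=+6->C
Step 2: C = 14, D = 1, total pairs = 15.
Step 3: tau = (C - D)/(n(n-1)/2) = (14 - 1)/15 = 0.866667.
Step 4: Exact two-sided p-value (enumerate n! = 720 permutations of y under H0): p = 0.016667.
Step 5: alpha = 0.1. reject H0.

tau_b = 0.8667 (C=14, D=1), p = 0.016667, reject H0.


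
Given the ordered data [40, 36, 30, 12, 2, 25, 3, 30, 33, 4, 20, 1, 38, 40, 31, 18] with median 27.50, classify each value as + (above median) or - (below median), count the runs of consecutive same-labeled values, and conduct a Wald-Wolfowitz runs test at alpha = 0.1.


Step 1: Compute median = 27.50; label A = above, B = below.
Labels in order: AAABBBBAABBBAAAB  (n_A = 8, n_B = 8)
Step 2: Count runs R = 6.
Step 3: Under H0 (random ordering), E[R] = 2*n_A*n_B/(n_A+n_B) + 1 = 2*8*8/16 + 1 = 9.0000.
        Var[R] = 2*n_A*n_B*(2*n_A*n_B - n_A - n_B) / ((n_A+n_B)^2 * (n_A+n_B-1)) = 14336/3840 = 3.7333.
        SD[R] = 1.9322.
Step 4: Continuity-corrected z = (R + 0.5 - E[R]) / SD[R] = (6 + 0.5 - 9.0000) / 1.9322 = -1.2939.
Step 5: Two-sided p-value via normal approximation = 2*(1 - Phi(|z|)) = 0.195709.
Step 6: alpha = 0.1. fail to reject H0.

R = 6, z = -1.2939, p = 0.195709, fail to reject H0.


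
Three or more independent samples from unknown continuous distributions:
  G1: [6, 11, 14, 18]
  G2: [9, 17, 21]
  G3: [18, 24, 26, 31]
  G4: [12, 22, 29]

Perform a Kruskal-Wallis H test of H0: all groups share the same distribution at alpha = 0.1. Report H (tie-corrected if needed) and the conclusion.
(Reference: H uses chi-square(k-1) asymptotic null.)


Step 1: Combine all N = 14 observations and assign midranks.
sorted (value, group, rank): (6,G1,1), (9,G2,2), (11,G1,3), (12,G4,4), (14,G1,5), (17,G2,6), (18,G1,7.5), (18,G3,7.5), (21,G2,9), (22,G4,10), (24,G3,11), (26,G3,12), (29,G4,13), (31,G3,14)
Step 2: Sum ranks within each group.
R_1 = 16.5 (n_1 = 4)
R_2 = 17 (n_2 = 3)
R_3 = 44.5 (n_3 = 4)
R_4 = 27 (n_4 = 3)
Step 3: H = 12/(N(N+1)) * sum(R_i^2/n_i) - 3(N+1)
     = 12/(14*15) * (16.5^2/4 + 17^2/3 + 44.5^2/4 + 27^2/3) - 3*15
     = 0.057143 * 902.458 - 45
     = 6.569048.
Step 4: Ties present; correction factor C = 1 - 6/(14^3 - 14) = 0.997802. Corrected H = 6.569048 / 0.997802 = 6.583517.
Step 5: Under H0, H ~ chi^2(3); p-value = 0.086426.
Step 6: alpha = 0.1. reject H0.

H = 6.5835, df = 3, p = 0.086426, reject H0.


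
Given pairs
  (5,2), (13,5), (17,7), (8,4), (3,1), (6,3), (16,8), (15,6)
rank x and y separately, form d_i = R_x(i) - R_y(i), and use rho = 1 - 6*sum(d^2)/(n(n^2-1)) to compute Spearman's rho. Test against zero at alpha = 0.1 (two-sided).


Step 1: Rank x and y separately (midranks; no ties here).
rank(x): 5->2, 13->5, 17->8, 8->4, 3->1, 6->3, 16->7, 15->6
rank(y): 2->2, 5->5, 7->7, 4->4, 1->1, 3->3, 8->8, 6->6
Step 2: d_i = R_x(i) - R_y(i); compute d_i^2.
  (2-2)^2=0, (5-5)^2=0, (8-7)^2=1, (4-4)^2=0, (1-1)^2=0, (3-3)^2=0, (7-8)^2=1, (6-6)^2=0
sum(d^2) = 2.
Step 3: rho = 1 - 6*2 / (8*(8^2 - 1)) = 1 - 12/504 = 0.976190.
Step 4: Under H0, t = rho * sqrt((n-2)/(1-rho^2)) = 11.0235 ~ t(6).
Step 5: Two-sided p-value from the t-distribution with 6 df = 0.000033.
Step 6: alpha = 0.1. reject H0.

rho = 0.9762, p = 0.000033, reject H0 at alpha = 0.1.


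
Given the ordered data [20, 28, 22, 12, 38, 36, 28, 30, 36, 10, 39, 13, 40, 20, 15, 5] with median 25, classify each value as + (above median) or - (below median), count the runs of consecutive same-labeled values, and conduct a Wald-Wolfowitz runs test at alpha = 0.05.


Step 1: Compute median = 25; label A = above, B = below.
Labels in order: BABBAAAAABABABBB  (n_A = 8, n_B = 8)
Step 2: Count runs R = 9.
Step 3: Under H0 (random ordering), E[R] = 2*n_A*n_B/(n_A+n_B) + 1 = 2*8*8/16 + 1 = 9.0000.
        Var[R] = 2*n_A*n_B*(2*n_A*n_B - n_A - n_B) / ((n_A+n_B)^2 * (n_A+n_B-1)) = 14336/3840 = 3.7333.
        SD[R] = 1.9322.
Step 4: R = E[R], so z = 0 with no continuity correction.
Step 5: Two-sided p-value via normal approximation = 2*(1 - Phi(|z|)) = 1.000000.
Step 6: alpha = 0.05. fail to reject H0.

R = 9, z = 0.0000, p = 1.000000, fail to reject H0.


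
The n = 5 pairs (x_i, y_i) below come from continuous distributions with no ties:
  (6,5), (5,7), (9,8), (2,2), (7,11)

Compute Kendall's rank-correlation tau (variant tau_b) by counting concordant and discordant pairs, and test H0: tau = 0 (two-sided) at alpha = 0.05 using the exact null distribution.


Step 1: Enumerate the 10 unordered pairs (i,j) with i<j and classify each by sign(x_j-x_i) * sign(y_j-y_i).
  (1,2):dx=-1,dy=+2->D; (1,3):dx=+3,dy=+3->C; (1,4):dx=-4,dy=-3->C; (1,5):dx=+1,dy=+6->C
  (2,3):dx=+4,dy=+1->C; (2,4):dx=-3,dy=-5->C; (2,5):dx=+2,dy=+4->C; (3,4):dx=-7,dy=-6->C
  (3,5):dx=-2,dy=+3->D; (4,5):dx=+5,dy=+9->C
Step 2: C = 8, D = 2, total pairs = 10.
Step 3: tau = (C - D)/(n(n-1)/2) = (8 - 2)/10 = 0.600000.
Step 4: Exact two-sided p-value (enumerate n! = 120 permutations of y under H0): p = 0.233333.
Step 5: alpha = 0.05. fail to reject H0.

tau_b = 0.6000 (C=8, D=2), p = 0.233333, fail to reject H0.


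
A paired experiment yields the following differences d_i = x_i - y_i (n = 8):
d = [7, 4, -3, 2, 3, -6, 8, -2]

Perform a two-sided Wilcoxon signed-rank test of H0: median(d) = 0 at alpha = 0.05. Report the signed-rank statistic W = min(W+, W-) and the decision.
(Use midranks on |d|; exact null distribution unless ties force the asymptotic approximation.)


Step 1: Drop any zero differences (none here) and take |d_i|.
|d| = [7, 4, 3, 2, 3, 6, 8, 2]
Step 2: Midrank |d_i| (ties get averaged ranks).
ranks: |7|->7, |4|->5, |3|->3.5, |2|->1.5, |3|->3.5, |6|->6, |8|->8, |2|->1.5
Step 3: Attach original signs; sum ranks with positive sign and with negative sign.
W+ = 7 + 5 + 1.5 + 3.5 + 8 = 25
W- = 3.5 + 6 + 1.5 = 11
(Check: W+ + W- = 36 should equal n(n+1)/2 = 36.)
Step 4: Test statistic W = min(W+, W-) = 11.
Step 5: Ties in |d|, so use the tie-corrected normal approximation.
        E[W] = n(n+1)/4 = 8*9/4 = 18.
        Tie groups: |d|=2 (t=2), |d|=3 (t=2); sum(t^3 - t) = 12.
        Var[W] = n(n+1)(2n+1)/24 - sum(t^3-t)/48 = 1224/24 - 12/48 = 50.75.
        z = (W - E[W]) / sqrt(Var[W]) = (11 - 18) / 7.1239 = -0.9826.
        Two-sided p = 2*Phi(z) = 0.325801.
Step 6: alpha = 0.05. fail to reject H0.

W+ = 25, W- = 11, W = min = 11, p = 0.325801, fail to reject H0.


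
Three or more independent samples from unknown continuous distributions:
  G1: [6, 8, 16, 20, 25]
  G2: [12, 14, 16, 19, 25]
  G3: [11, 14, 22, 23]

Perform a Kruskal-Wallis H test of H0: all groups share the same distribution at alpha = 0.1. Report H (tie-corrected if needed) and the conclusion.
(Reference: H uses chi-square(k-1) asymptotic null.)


Step 1: Combine all N = 14 observations and assign midranks.
sorted (value, group, rank): (6,G1,1), (8,G1,2), (11,G3,3), (12,G2,4), (14,G2,5.5), (14,G3,5.5), (16,G1,7.5), (16,G2,7.5), (19,G2,9), (20,G1,10), (22,G3,11), (23,G3,12), (25,G1,13.5), (25,G2,13.5)
Step 2: Sum ranks within each group.
R_1 = 34 (n_1 = 5)
R_2 = 39.5 (n_2 = 5)
R_3 = 31.5 (n_3 = 4)
Step 3: H = 12/(N(N+1)) * sum(R_i^2/n_i) - 3(N+1)
     = 12/(14*15) * (34^2/5 + 39.5^2/5 + 31.5^2/4) - 3*15
     = 0.057143 * 791.312 - 45
     = 0.217857.
Step 4: Ties present; correction factor C = 1 - 18/(14^3 - 14) = 0.993407. Corrected H = 0.217857 / 0.993407 = 0.219303.
Step 5: Under H0, H ~ chi^2(2); p-value = 0.896146.
Step 6: alpha = 0.1. fail to reject H0.

H = 0.2193, df = 2, p = 0.896146, fail to reject H0.


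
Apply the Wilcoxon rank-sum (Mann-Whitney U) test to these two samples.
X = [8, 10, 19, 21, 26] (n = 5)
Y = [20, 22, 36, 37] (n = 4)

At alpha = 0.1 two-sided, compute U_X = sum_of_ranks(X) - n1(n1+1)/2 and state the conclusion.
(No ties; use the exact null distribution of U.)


Step 1: Combine and sort all 9 observations; assign midranks.
sorted (value, group): (8,X), (10,X), (19,X), (20,Y), (21,X), (22,Y), (26,X), (36,Y), (37,Y)
ranks: 8->1, 10->2, 19->3, 20->4, 21->5, 22->6, 26->7, 36->8, 37->9
Step 2: Rank sum for X: R1 = 1 + 2 + 3 + 5 + 7 = 18.
Step 3: U_X = R1 - n1(n1+1)/2 = 18 - 5*6/2 = 18 - 15 = 3.
       U_Y = n1*n2 - U_X = 20 - 3 = 17.
Step 4: No ties, so the exact null distribution of U (based on enumerating the C(9,5) = 126 equally likely rank assignments) gives the two-sided p-value.
Step 5: p-value = 0.111111; compare to alpha = 0.1. fail to reject H0.

U_X = 3, p = 0.111111, fail to reject H0 at alpha = 0.1.


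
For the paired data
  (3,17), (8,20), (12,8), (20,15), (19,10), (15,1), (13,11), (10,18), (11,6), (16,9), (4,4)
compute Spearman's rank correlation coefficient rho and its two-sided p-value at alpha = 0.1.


Step 1: Rank x and y separately (midranks; no ties here).
rank(x): 3->1, 8->3, 12->6, 20->11, 19->10, 15->8, 13->7, 10->4, 11->5, 16->9, 4->2
rank(y): 17->9, 20->11, 8->4, 15->8, 10->6, 1->1, 11->7, 18->10, 6->3, 9->5, 4->2
Step 2: d_i = R_x(i) - R_y(i); compute d_i^2.
  (1-9)^2=64, (3-11)^2=64, (6-4)^2=4, (11-8)^2=9, (10-6)^2=16, (8-1)^2=49, (7-7)^2=0, (4-10)^2=36, (5-3)^2=4, (9-5)^2=16, (2-2)^2=0
sum(d^2) = 262.
Step 3: rho = 1 - 6*262 / (11*(11^2 - 1)) = 1 - 1572/1320 = -0.190909.
Step 4: Under H0, t = rho * sqrt((n-2)/(1-rho^2)) = -0.5835 ~ t(9).
Step 5: Two-sided p-value from the t-distribution with 9 df = 0.573913.
Step 6: alpha = 0.1. fail to reject H0.

rho = -0.1909, p = 0.573913, fail to reject H0 at alpha = 0.1.


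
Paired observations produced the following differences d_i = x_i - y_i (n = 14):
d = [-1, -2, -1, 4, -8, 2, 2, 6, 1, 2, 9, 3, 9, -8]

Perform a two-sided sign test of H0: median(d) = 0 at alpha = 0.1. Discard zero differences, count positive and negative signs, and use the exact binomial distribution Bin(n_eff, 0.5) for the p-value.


Step 1: Discard zero differences. Original n = 14; n_eff = number of nonzero differences = 14.
Nonzero differences (with sign): -1, -2, -1, +4, -8, +2, +2, +6, +1, +2, +9, +3, +9, -8
Step 2: Count signs: positive = 9, negative = 5.
Step 3: Under H0: P(positive) = 0.5, so the number of positives S ~ Bin(14, 0.5).
Step 4: Two-sided exact p-value = sum of Bin(14,0.5) probabilities at or below the observed probability = 0.423950.
Step 5: alpha = 0.1. fail to reject H0.

n_eff = 14, pos = 9, neg = 5, p = 0.423950, fail to reject H0.


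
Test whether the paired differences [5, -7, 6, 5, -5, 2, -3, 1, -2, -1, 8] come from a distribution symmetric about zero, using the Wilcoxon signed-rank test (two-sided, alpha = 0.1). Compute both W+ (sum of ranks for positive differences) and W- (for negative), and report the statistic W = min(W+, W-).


Step 1: Drop any zero differences (none here) and take |d_i|.
|d| = [5, 7, 6, 5, 5, 2, 3, 1, 2, 1, 8]
Step 2: Midrank |d_i| (ties get averaged ranks).
ranks: |5|->7, |7|->10, |6|->9, |5|->7, |5|->7, |2|->3.5, |3|->5, |1|->1.5, |2|->3.5, |1|->1.5, |8|->11
Step 3: Attach original signs; sum ranks with positive sign and with negative sign.
W+ = 7 + 9 + 7 + 3.5 + 1.5 + 11 = 39
W- = 10 + 7 + 5 + 3.5 + 1.5 = 27
(Check: W+ + W- = 66 should equal n(n+1)/2 = 66.)
Step 4: Test statistic W = min(W+, W-) = 27.
Step 5: Ties in |d|, so use the tie-corrected normal approximation.
        E[W] = n(n+1)/4 = 11*12/4 = 33.
        Tie groups: |d|=1 (t=2), |d|=2 (t=2), |d|=5 (t=3); sum(t^3 - t) = 36.
        Var[W] = n(n+1)(2n+1)/24 - sum(t^3-t)/48 = 3036/24 - 36/48 = 125.75.
        z = (W - E[W]) / sqrt(Var[W]) = (27 - 33) / 11.2138 = -0.5351.
        Two-sided p = 2*Phi(z) = 0.592613.
Step 6: alpha = 0.1. fail to reject H0.

W+ = 39, W- = 27, W = min = 27, p = 0.592613, fail to reject H0.


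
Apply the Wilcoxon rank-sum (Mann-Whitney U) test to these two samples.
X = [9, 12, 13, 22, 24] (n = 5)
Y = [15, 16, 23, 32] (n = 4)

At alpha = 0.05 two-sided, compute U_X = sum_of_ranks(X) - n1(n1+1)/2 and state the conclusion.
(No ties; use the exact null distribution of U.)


Step 1: Combine and sort all 9 observations; assign midranks.
sorted (value, group): (9,X), (12,X), (13,X), (15,Y), (16,Y), (22,X), (23,Y), (24,X), (32,Y)
ranks: 9->1, 12->2, 13->3, 15->4, 16->5, 22->6, 23->7, 24->8, 32->9
Step 2: Rank sum for X: R1 = 1 + 2 + 3 + 6 + 8 = 20.
Step 3: U_X = R1 - n1(n1+1)/2 = 20 - 5*6/2 = 20 - 15 = 5.
       U_Y = n1*n2 - U_X = 20 - 5 = 15.
Step 4: No ties, so the exact null distribution of U (based on enumerating the C(9,5) = 126 equally likely rank assignments) gives the two-sided p-value.
Step 5: p-value = 0.285714; compare to alpha = 0.05. fail to reject H0.

U_X = 5, p = 0.285714, fail to reject H0 at alpha = 0.05.


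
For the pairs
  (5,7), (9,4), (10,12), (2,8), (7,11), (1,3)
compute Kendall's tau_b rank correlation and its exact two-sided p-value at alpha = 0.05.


Step 1: Enumerate the 15 unordered pairs (i,j) with i<j and classify each by sign(x_j-x_i) * sign(y_j-y_i).
  (1,2):dx=+4,dy=-3->D; (1,3):dx=+5,dy=+5->C; (1,4):dx=-3,dy=+1->D; (1,5):dx=+2,dy=+4->C
  (1,6):dx=-4,dy=-4->C; (2,3):dx=+1,dy=+8->C; (2,4):dx=-7,dy=+4->D; (2,5):dx=-2,dy=+7->D
  (2,6):dx=-8,dy=-1->C; (3,4):dx=-8,dy=-4->C; (3,5):dx=-3,dy=-1->C; (3,6):dx=-9,dy=-9->C
  (4,5):dx=+5,dy=+3->C; (4,6):dx=-1,dy=-5->C; (5,6):dx=-6,dy=-8->C
Step 2: C = 11, D = 4, total pairs = 15.
Step 3: tau = (C - D)/(n(n-1)/2) = (11 - 4)/15 = 0.466667.
Step 4: Exact two-sided p-value (enumerate n! = 720 permutations of y under H0): p = 0.272222.
Step 5: alpha = 0.05. fail to reject H0.

tau_b = 0.4667 (C=11, D=4), p = 0.272222, fail to reject H0.


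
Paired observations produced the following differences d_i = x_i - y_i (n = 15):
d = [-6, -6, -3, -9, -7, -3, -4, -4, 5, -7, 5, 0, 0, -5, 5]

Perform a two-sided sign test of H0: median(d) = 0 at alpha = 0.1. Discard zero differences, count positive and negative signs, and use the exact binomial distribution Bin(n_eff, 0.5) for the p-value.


Step 1: Discard zero differences. Original n = 15; n_eff = number of nonzero differences = 13.
Nonzero differences (with sign): -6, -6, -3, -9, -7, -3, -4, -4, +5, -7, +5, -5, +5
Step 2: Count signs: positive = 3, negative = 10.
Step 3: Under H0: P(positive) = 0.5, so the number of positives S ~ Bin(13, 0.5).
Step 4: Two-sided exact p-value = sum of Bin(13,0.5) probabilities at or below the observed probability = 0.092285.
Step 5: alpha = 0.1. reject H0.

n_eff = 13, pos = 3, neg = 10, p = 0.092285, reject H0.


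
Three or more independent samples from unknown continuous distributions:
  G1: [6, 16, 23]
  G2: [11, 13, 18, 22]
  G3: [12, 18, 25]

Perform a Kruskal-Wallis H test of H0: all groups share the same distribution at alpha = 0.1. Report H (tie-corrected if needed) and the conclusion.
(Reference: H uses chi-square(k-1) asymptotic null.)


Step 1: Combine all N = 10 observations and assign midranks.
sorted (value, group, rank): (6,G1,1), (11,G2,2), (12,G3,3), (13,G2,4), (16,G1,5), (18,G2,6.5), (18,G3,6.5), (22,G2,8), (23,G1,9), (25,G3,10)
Step 2: Sum ranks within each group.
R_1 = 15 (n_1 = 3)
R_2 = 20.5 (n_2 = 4)
R_3 = 19.5 (n_3 = 3)
Step 3: H = 12/(N(N+1)) * sum(R_i^2/n_i) - 3(N+1)
     = 12/(10*11) * (15^2/3 + 20.5^2/4 + 19.5^2/3) - 3*11
     = 0.109091 * 306.812 - 33
     = 0.470455.
Step 4: Ties present; correction factor C = 1 - 6/(10^3 - 10) = 0.993939. Corrected H = 0.470455 / 0.993939 = 0.473323.
Step 5: Under H0, H ~ chi^2(2); p-value = 0.789258.
Step 6: alpha = 0.1. fail to reject H0.

H = 0.4733, df = 2, p = 0.789258, fail to reject H0.


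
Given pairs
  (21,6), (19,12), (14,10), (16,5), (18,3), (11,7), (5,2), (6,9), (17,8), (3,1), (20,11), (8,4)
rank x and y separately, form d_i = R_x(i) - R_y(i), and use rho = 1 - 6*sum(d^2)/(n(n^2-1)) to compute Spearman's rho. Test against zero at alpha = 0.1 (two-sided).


Step 1: Rank x and y separately (midranks; no ties here).
rank(x): 21->12, 19->10, 14->6, 16->7, 18->9, 11->5, 5->2, 6->3, 17->8, 3->1, 20->11, 8->4
rank(y): 6->6, 12->12, 10->10, 5->5, 3->3, 7->7, 2->2, 9->9, 8->8, 1->1, 11->11, 4->4
Step 2: d_i = R_x(i) - R_y(i); compute d_i^2.
  (12-6)^2=36, (10-12)^2=4, (6-10)^2=16, (7-5)^2=4, (9-3)^2=36, (5-7)^2=4, (2-2)^2=0, (3-9)^2=36, (8-8)^2=0, (1-1)^2=0, (11-11)^2=0, (4-4)^2=0
sum(d^2) = 136.
Step 3: rho = 1 - 6*136 / (12*(12^2 - 1)) = 1 - 816/1716 = 0.524476.
Step 4: Under H0, t = rho * sqrt((n-2)/(1-rho^2)) = 1.9480 ~ t(10).
Step 5: Two-sided p-value from the t-distribution with 10 df = 0.080019.
Step 6: alpha = 0.1. reject H0.

rho = 0.5245, p = 0.080019, reject H0 at alpha = 0.1.


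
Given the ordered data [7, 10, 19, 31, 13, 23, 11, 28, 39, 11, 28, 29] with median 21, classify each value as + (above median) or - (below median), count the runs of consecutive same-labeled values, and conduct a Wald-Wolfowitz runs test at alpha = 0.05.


Step 1: Compute median = 21; label A = above, B = below.
Labels in order: BBBABABAABAA  (n_A = 6, n_B = 6)
Step 2: Count runs R = 8.
Step 3: Under H0 (random ordering), E[R] = 2*n_A*n_B/(n_A+n_B) + 1 = 2*6*6/12 + 1 = 7.0000.
        Var[R] = 2*n_A*n_B*(2*n_A*n_B - n_A - n_B) / ((n_A+n_B)^2 * (n_A+n_B-1)) = 4320/1584 = 2.7273.
        SD[R] = 1.6514.
Step 4: Continuity-corrected z = (R - 0.5 - E[R]) / SD[R] = (8 - 0.5 - 7.0000) / 1.6514 = 0.3028.
Step 5: Two-sided p-value via normal approximation = 2*(1 - Phi(|z|)) = 0.762069.
Step 6: alpha = 0.05. fail to reject H0.

R = 8, z = 0.3028, p = 0.762069, fail to reject H0.


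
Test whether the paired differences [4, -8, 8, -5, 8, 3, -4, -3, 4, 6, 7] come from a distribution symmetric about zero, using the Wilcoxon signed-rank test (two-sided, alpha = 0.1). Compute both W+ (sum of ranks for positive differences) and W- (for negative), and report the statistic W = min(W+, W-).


Step 1: Drop any zero differences (none here) and take |d_i|.
|d| = [4, 8, 8, 5, 8, 3, 4, 3, 4, 6, 7]
Step 2: Midrank |d_i| (ties get averaged ranks).
ranks: |4|->4, |8|->10, |8|->10, |5|->6, |8|->10, |3|->1.5, |4|->4, |3|->1.5, |4|->4, |6|->7, |7|->8
Step 3: Attach original signs; sum ranks with positive sign and with negative sign.
W+ = 4 + 10 + 10 + 1.5 + 4 + 7 + 8 = 44.5
W- = 10 + 6 + 4 + 1.5 = 21.5
(Check: W+ + W- = 66 should equal n(n+1)/2 = 66.)
Step 4: Test statistic W = min(W+, W-) = 21.5.
Step 5: Ties in |d|, so use the tie-corrected normal approximation.
        E[W] = n(n+1)/4 = 11*12/4 = 33.
        Tie groups: |d|=3 (t=2), |d|=4 (t=3), |d|=8 (t=3); sum(t^3 - t) = 54.
        Var[W] = n(n+1)(2n+1)/24 - sum(t^3-t)/48 = 3036/24 - 54/48 = 125.375.
        z = (W - E[W]) / sqrt(Var[W]) = (21.5 - 33) / 11.1971 = -1.0271.
        Two-sided p = 2*Phi(z) = 0.304396.
Step 6: alpha = 0.1. fail to reject H0.

W+ = 44.5, W- = 21.5, W = min = 21.5, p = 0.304396, fail to reject H0.


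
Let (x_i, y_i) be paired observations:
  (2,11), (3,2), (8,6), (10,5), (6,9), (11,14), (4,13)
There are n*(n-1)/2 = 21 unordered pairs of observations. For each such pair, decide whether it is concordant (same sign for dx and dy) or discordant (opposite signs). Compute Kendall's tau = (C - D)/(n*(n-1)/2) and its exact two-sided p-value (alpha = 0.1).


Step 1: Enumerate the 21 unordered pairs (i,j) with i<j and classify each by sign(x_j-x_i) * sign(y_j-y_i).
  (1,2):dx=+1,dy=-9->D; (1,3):dx=+6,dy=-5->D; (1,4):dx=+8,dy=-6->D; (1,5):dx=+4,dy=-2->D
  (1,6):dx=+9,dy=+3->C; (1,7):dx=+2,dy=+2->C; (2,3):dx=+5,dy=+4->C; (2,4):dx=+7,dy=+3->C
  (2,5):dx=+3,dy=+7->C; (2,6):dx=+8,dy=+12->C; (2,7):dx=+1,dy=+11->C; (3,4):dx=+2,dy=-1->D
  (3,5):dx=-2,dy=+3->D; (3,6):dx=+3,dy=+8->C; (3,7):dx=-4,dy=+7->D; (4,5):dx=-4,dy=+4->D
  (4,6):dx=+1,dy=+9->C; (4,7):dx=-6,dy=+8->D; (5,6):dx=+5,dy=+5->C; (5,7):dx=-2,dy=+4->D
  (6,7):dx=-7,dy=-1->C
Step 2: C = 11, D = 10, total pairs = 21.
Step 3: tau = (C - D)/(n(n-1)/2) = (11 - 10)/21 = 0.047619.
Step 4: Exact two-sided p-value (enumerate n! = 5040 permutations of y under H0): p = 1.000000.
Step 5: alpha = 0.1. fail to reject H0.

tau_b = 0.0476 (C=11, D=10), p = 1.000000, fail to reject H0.


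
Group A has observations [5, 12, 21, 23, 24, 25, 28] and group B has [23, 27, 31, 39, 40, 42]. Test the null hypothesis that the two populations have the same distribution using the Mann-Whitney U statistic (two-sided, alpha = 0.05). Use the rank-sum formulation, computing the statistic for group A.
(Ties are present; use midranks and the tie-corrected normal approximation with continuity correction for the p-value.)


Step 1: Combine and sort all 13 observations; assign midranks.
sorted (value, group): (5,X), (12,X), (21,X), (23,X), (23,Y), (24,X), (25,X), (27,Y), (28,X), (31,Y), (39,Y), (40,Y), (42,Y)
ranks: 5->1, 12->2, 21->3, 23->4.5, 23->4.5, 24->6, 25->7, 27->8, 28->9, 31->10, 39->11, 40->12, 42->13
Step 2: Rank sum for X: R1 = 1 + 2 + 3 + 4.5 + 6 + 7 + 9 = 32.5.
Step 3: U_X = R1 - n1(n1+1)/2 = 32.5 - 7*8/2 = 32.5 - 28 = 4.5.
       U_Y = n1*n2 - U_X = 42 - 4.5 = 37.5.
Step 4: Ties are present, so use the tie-corrected normal approximation (with continuity correction) for the p-value.
Step 5: p-value = 0.022087; compare to alpha = 0.05. reject H0.

U_X = 4.5, p = 0.022087, reject H0 at alpha = 0.05.


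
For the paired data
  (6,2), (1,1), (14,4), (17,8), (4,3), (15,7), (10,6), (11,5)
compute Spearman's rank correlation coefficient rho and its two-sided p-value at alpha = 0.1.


Step 1: Rank x and y separately (midranks; no ties here).
rank(x): 6->3, 1->1, 14->6, 17->8, 4->2, 15->7, 10->4, 11->5
rank(y): 2->2, 1->1, 4->4, 8->8, 3->3, 7->7, 6->6, 5->5
Step 2: d_i = R_x(i) - R_y(i); compute d_i^2.
  (3-2)^2=1, (1-1)^2=0, (6-4)^2=4, (8-8)^2=0, (2-3)^2=1, (7-7)^2=0, (4-6)^2=4, (5-5)^2=0
sum(d^2) = 10.
Step 3: rho = 1 - 6*10 / (8*(8^2 - 1)) = 1 - 60/504 = 0.880952.
Step 4: Under H0, t = rho * sqrt((n-2)/(1-rho^2)) = 4.5601 ~ t(6).
Step 5: Two-sided p-value from the t-distribution with 6 df = 0.003850.
Step 6: alpha = 0.1. reject H0.

rho = 0.8810, p = 0.003850, reject H0 at alpha = 0.1.


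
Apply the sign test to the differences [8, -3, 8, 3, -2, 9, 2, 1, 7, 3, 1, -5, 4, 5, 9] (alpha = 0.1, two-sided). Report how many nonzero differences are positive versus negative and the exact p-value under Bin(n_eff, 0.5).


Step 1: Discard zero differences. Original n = 15; n_eff = number of nonzero differences = 15.
Nonzero differences (with sign): +8, -3, +8, +3, -2, +9, +2, +1, +7, +3, +1, -5, +4, +5, +9
Step 2: Count signs: positive = 12, negative = 3.
Step 3: Under H0: P(positive) = 0.5, so the number of positives S ~ Bin(15, 0.5).
Step 4: Two-sided exact p-value = sum of Bin(15,0.5) probabilities at or below the observed probability = 0.035156.
Step 5: alpha = 0.1. reject H0.

n_eff = 15, pos = 12, neg = 3, p = 0.035156, reject H0.


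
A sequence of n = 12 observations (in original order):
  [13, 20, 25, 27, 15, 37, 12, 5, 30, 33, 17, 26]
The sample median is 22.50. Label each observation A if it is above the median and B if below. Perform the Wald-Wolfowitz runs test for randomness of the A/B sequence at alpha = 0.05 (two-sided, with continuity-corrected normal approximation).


Step 1: Compute median = 22.50; label A = above, B = below.
Labels in order: BBAABABBAABA  (n_A = 6, n_B = 6)
Step 2: Count runs R = 8.
Step 3: Under H0 (random ordering), E[R] = 2*n_A*n_B/(n_A+n_B) + 1 = 2*6*6/12 + 1 = 7.0000.
        Var[R] = 2*n_A*n_B*(2*n_A*n_B - n_A - n_B) / ((n_A+n_B)^2 * (n_A+n_B-1)) = 4320/1584 = 2.7273.
        SD[R] = 1.6514.
Step 4: Continuity-corrected z = (R - 0.5 - E[R]) / SD[R] = (8 - 0.5 - 7.0000) / 1.6514 = 0.3028.
Step 5: Two-sided p-value via normal approximation = 2*(1 - Phi(|z|)) = 0.762069.
Step 6: alpha = 0.05. fail to reject H0.

R = 8, z = 0.3028, p = 0.762069, fail to reject H0.


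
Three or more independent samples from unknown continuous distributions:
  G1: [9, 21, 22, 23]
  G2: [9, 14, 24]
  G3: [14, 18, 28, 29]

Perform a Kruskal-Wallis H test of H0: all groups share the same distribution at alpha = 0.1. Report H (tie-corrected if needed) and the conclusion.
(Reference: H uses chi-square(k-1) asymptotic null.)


Step 1: Combine all N = 11 observations and assign midranks.
sorted (value, group, rank): (9,G1,1.5), (9,G2,1.5), (14,G2,3.5), (14,G3,3.5), (18,G3,5), (21,G1,6), (22,G1,7), (23,G1,8), (24,G2,9), (28,G3,10), (29,G3,11)
Step 2: Sum ranks within each group.
R_1 = 22.5 (n_1 = 4)
R_2 = 14 (n_2 = 3)
R_3 = 29.5 (n_3 = 4)
Step 3: H = 12/(N(N+1)) * sum(R_i^2/n_i) - 3(N+1)
     = 12/(11*12) * (22.5^2/4 + 14^2/3 + 29.5^2/4) - 3*12
     = 0.090909 * 409.458 - 36
     = 1.223485.
Step 4: Ties present; correction factor C = 1 - 12/(11^3 - 11) = 0.990909. Corrected H = 1.223485 / 0.990909 = 1.234709.
Step 5: Under H0, H ~ chi^2(2); p-value = 0.539369.
Step 6: alpha = 0.1. fail to reject H0.

H = 1.2347, df = 2, p = 0.539369, fail to reject H0.


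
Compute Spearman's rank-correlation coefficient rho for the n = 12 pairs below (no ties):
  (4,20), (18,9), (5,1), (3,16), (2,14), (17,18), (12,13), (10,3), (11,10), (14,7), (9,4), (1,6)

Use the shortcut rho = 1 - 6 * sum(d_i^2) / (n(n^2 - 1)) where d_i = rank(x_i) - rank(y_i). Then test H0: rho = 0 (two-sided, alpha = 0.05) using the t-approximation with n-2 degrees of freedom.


Step 1: Rank x and y separately (midranks; no ties here).
rank(x): 4->4, 18->12, 5->5, 3->3, 2->2, 17->11, 12->9, 10->7, 11->8, 14->10, 9->6, 1->1
rank(y): 20->12, 9->6, 1->1, 16->10, 14->9, 18->11, 13->8, 3->2, 10->7, 7->5, 4->3, 6->4
Step 2: d_i = R_x(i) - R_y(i); compute d_i^2.
  (4-12)^2=64, (12-6)^2=36, (5-1)^2=16, (3-10)^2=49, (2-9)^2=49, (11-11)^2=0, (9-8)^2=1, (7-2)^2=25, (8-7)^2=1, (10-5)^2=25, (6-3)^2=9, (1-4)^2=9
sum(d^2) = 284.
Step 3: rho = 1 - 6*284 / (12*(12^2 - 1)) = 1 - 1704/1716 = 0.006993.
Step 4: Under H0, t = rho * sqrt((n-2)/(1-rho^2)) = 0.0221 ~ t(10).
Step 5: Two-sided p-value from the t-distribution with 10 df = 0.982792.
Step 6: alpha = 0.05. fail to reject H0.

rho = 0.0070, p = 0.982792, fail to reject H0 at alpha = 0.05.


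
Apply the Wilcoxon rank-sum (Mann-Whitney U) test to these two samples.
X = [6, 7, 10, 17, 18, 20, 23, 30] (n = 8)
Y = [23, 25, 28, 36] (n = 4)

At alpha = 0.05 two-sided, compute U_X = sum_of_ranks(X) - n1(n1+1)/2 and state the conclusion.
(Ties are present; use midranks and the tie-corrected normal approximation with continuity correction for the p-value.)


Step 1: Combine and sort all 12 observations; assign midranks.
sorted (value, group): (6,X), (7,X), (10,X), (17,X), (18,X), (20,X), (23,X), (23,Y), (25,Y), (28,Y), (30,X), (36,Y)
ranks: 6->1, 7->2, 10->3, 17->4, 18->5, 20->6, 23->7.5, 23->7.5, 25->9, 28->10, 30->11, 36->12
Step 2: Rank sum for X: R1 = 1 + 2 + 3 + 4 + 5 + 6 + 7.5 + 11 = 39.5.
Step 3: U_X = R1 - n1(n1+1)/2 = 39.5 - 8*9/2 = 39.5 - 36 = 3.5.
       U_Y = n1*n2 - U_X = 32 - 3.5 = 28.5.
Step 4: Ties are present, so use the tie-corrected normal approximation (with continuity correction) for the p-value.
Step 5: p-value = 0.041184; compare to alpha = 0.05. reject H0.

U_X = 3.5, p = 0.041184, reject H0 at alpha = 0.05.


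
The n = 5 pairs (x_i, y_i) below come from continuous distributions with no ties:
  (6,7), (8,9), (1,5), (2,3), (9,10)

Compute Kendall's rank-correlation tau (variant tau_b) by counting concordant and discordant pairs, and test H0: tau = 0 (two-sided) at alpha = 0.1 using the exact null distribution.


Step 1: Enumerate the 10 unordered pairs (i,j) with i<j and classify each by sign(x_j-x_i) * sign(y_j-y_i).
  (1,2):dx=+2,dy=+2->C; (1,3):dx=-5,dy=-2->C; (1,4):dx=-4,dy=-4->C; (1,5):dx=+3,dy=+3->C
  (2,3):dx=-7,dy=-4->C; (2,4):dx=-6,dy=-6->C; (2,5):dx=+1,dy=+1->C; (3,4):dx=+1,dy=-2->D
  (3,5):dx=+8,dy=+5->C; (4,5):dx=+7,dy=+7->C
Step 2: C = 9, D = 1, total pairs = 10.
Step 3: tau = (C - D)/(n(n-1)/2) = (9 - 1)/10 = 0.800000.
Step 4: Exact two-sided p-value (enumerate n! = 120 permutations of y under H0): p = 0.083333.
Step 5: alpha = 0.1. reject H0.

tau_b = 0.8000 (C=9, D=1), p = 0.083333, reject H0.


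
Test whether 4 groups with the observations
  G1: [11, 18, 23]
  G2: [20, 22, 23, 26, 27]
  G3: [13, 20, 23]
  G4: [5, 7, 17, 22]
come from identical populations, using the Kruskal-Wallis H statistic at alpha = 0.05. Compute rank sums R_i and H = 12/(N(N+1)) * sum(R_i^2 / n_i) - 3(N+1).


Step 1: Combine all N = 15 observations and assign midranks.
sorted (value, group, rank): (5,G4,1), (7,G4,2), (11,G1,3), (13,G3,4), (17,G4,5), (18,G1,6), (20,G2,7.5), (20,G3,7.5), (22,G2,9.5), (22,G4,9.5), (23,G1,12), (23,G2,12), (23,G3,12), (26,G2,14), (27,G2,15)
Step 2: Sum ranks within each group.
R_1 = 21 (n_1 = 3)
R_2 = 58 (n_2 = 5)
R_3 = 23.5 (n_3 = 3)
R_4 = 17.5 (n_4 = 4)
Step 3: H = 12/(N(N+1)) * sum(R_i^2/n_i) - 3(N+1)
     = 12/(15*16) * (21^2/3 + 58^2/5 + 23.5^2/3 + 17.5^2/4) - 3*16
     = 0.050000 * 1080.45 - 48
     = 6.022292.
Step 4: Ties present; correction factor C = 1 - 36/(15^3 - 15) = 0.989286. Corrected H = 6.022292 / 0.989286 = 6.087515.
Step 5: Under H0, H ~ chi^2(3); p-value = 0.107429.
Step 6: alpha = 0.05. fail to reject H0.

H = 6.0875, df = 3, p = 0.107429, fail to reject H0.


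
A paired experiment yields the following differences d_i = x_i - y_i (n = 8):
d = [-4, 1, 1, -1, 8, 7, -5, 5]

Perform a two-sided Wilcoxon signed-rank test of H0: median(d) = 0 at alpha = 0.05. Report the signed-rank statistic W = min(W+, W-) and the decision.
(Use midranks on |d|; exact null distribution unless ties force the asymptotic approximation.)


Step 1: Drop any zero differences (none here) and take |d_i|.
|d| = [4, 1, 1, 1, 8, 7, 5, 5]
Step 2: Midrank |d_i| (ties get averaged ranks).
ranks: |4|->4, |1|->2, |1|->2, |1|->2, |8|->8, |7|->7, |5|->5.5, |5|->5.5
Step 3: Attach original signs; sum ranks with positive sign and with negative sign.
W+ = 2 + 2 + 8 + 7 + 5.5 = 24.5
W- = 4 + 2 + 5.5 = 11.5
(Check: W+ + W- = 36 should equal n(n+1)/2 = 36.)
Step 4: Test statistic W = min(W+, W-) = 11.5.
Step 5: Ties in |d|, so use the tie-corrected normal approximation.
        E[W] = n(n+1)/4 = 8*9/4 = 18.
        Tie groups: |d|=1 (t=3), |d|=5 (t=2); sum(t^3 - t) = 30.
        Var[W] = n(n+1)(2n+1)/24 - sum(t^3-t)/48 = 1224/24 - 30/48 = 50.375.
        z = (W - E[W]) / sqrt(Var[W]) = (11.5 - 18) / 7.0975 = -0.9158.
        Two-sided p = 2*Phi(z) = 0.359766.
Step 6: alpha = 0.05. fail to reject H0.

W+ = 24.5, W- = 11.5, W = min = 11.5, p = 0.359766, fail to reject H0.


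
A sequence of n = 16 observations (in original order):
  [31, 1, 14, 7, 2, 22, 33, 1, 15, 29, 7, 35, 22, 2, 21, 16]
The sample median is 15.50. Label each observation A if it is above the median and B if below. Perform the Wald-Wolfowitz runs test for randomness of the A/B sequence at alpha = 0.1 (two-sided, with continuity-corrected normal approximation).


Step 1: Compute median = 15.50; label A = above, B = below.
Labels in order: ABBBBAABBABAABAA  (n_A = 8, n_B = 8)
Step 2: Count runs R = 9.
Step 3: Under H0 (random ordering), E[R] = 2*n_A*n_B/(n_A+n_B) + 1 = 2*8*8/16 + 1 = 9.0000.
        Var[R] = 2*n_A*n_B*(2*n_A*n_B - n_A - n_B) / ((n_A+n_B)^2 * (n_A+n_B-1)) = 14336/3840 = 3.7333.
        SD[R] = 1.9322.
Step 4: R = E[R], so z = 0 with no continuity correction.
Step 5: Two-sided p-value via normal approximation = 2*(1 - Phi(|z|)) = 1.000000.
Step 6: alpha = 0.1. fail to reject H0.

R = 9, z = 0.0000, p = 1.000000, fail to reject H0.


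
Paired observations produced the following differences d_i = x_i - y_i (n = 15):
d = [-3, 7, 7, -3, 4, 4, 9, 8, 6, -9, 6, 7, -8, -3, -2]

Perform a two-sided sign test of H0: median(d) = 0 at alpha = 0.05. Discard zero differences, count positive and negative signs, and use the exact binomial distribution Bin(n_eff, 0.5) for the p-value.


Step 1: Discard zero differences. Original n = 15; n_eff = number of nonzero differences = 15.
Nonzero differences (with sign): -3, +7, +7, -3, +4, +4, +9, +8, +6, -9, +6, +7, -8, -3, -2
Step 2: Count signs: positive = 9, negative = 6.
Step 3: Under H0: P(positive) = 0.5, so the number of positives S ~ Bin(15, 0.5).
Step 4: Two-sided exact p-value = sum of Bin(15,0.5) probabilities at or below the observed probability = 0.607239.
Step 5: alpha = 0.05. fail to reject H0.

n_eff = 15, pos = 9, neg = 6, p = 0.607239, fail to reject H0.


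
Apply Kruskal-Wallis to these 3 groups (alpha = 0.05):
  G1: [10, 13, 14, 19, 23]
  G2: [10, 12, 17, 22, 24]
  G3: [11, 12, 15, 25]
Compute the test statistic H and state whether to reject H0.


Step 1: Combine all N = 14 observations and assign midranks.
sorted (value, group, rank): (10,G1,1.5), (10,G2,1.5), (11,G3,3), (12,G2,4.5), (12,G3,4.5), (13,G1,6), (14,G1,7), (15,G3,8), (17,G2,9), (19,G1,10), (22,G2,11), (23,G1,12), (24,G2,13), (25,G3,14)
Step 2: Sum ranks within each group.
R_1 = 36.5 (n_1 = 5)
R_2 = 39 (n_2 = 5)
R_3 = 29.5 (n_3 = 4)
Step 3: H = 12/(N(N+1)) * sum(R_i^2/n_i) - 3(N+1)
     = 12/(14*15) * (36.5^2/5 + 39^2/5 + 29.5^2/4) - 3*15
     = 0.057143 * 788.212 - 45
     = 0.040714.
Step 4: Ties present; correction factor C = 1 - 12/(14^3 - 14) = 0.995604. Corrected H = 0.040714 / 0.995604 = 0.040894.
Step 5: Under H0, H ~ chi^2(2); p-value = 0.979761.
Step 6: alpha = 0.05. fail to reject H0.

H = 0.0409, df = 2, p = 0.979761, fail to reject H0.


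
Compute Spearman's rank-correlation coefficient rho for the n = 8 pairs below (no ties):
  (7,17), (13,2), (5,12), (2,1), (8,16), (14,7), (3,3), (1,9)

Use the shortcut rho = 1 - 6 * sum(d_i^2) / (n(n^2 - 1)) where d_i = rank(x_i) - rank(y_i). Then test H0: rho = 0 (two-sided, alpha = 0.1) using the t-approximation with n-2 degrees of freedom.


Step 1: Rank x and y separately (midranks; no ties here).
rank(x): 7->5, 13->7, 5->4, 2->2, 8->6, 14->8, 3->3, 1->1
rank(y): 17->8, 2->2, 12->6, 1->1, 16->7, 7->4, 3->3, 9->5
Step 2: d_i = R_x(i) - R_y(i); compute d_i^2.
  (5-8)^2=9, (7-2)^2=25, (4-6)^2=4, (2-1)^2=1, (6-7)^2=1, (8-4)^2=16, (3-3)^2=0, (1-5)^2=16
sum(d^2) = 72.
Step 3: rho = 1 - 6*72 / (8*(8^2 - 1)) = 1 - 432/504 = 0.142857.
Step 4: Under H0, t = rho * sqrt((n-2)/(1-rho^2)) = 0.3536 ~ t(6).
Step 5: Two-sided p-value from the t-distribution with 6 df = 0.735765.
Step 6: alpha = 0.1. fail to reject H0.

rho = 0.1429, p = 0.735765, fail to reject H0 at alpha = 0.1.
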